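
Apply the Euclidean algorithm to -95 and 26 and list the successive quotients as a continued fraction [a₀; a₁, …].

Run the Euclidean algorithm, recording each quotient:
⌊-95/26⌋ = -4, remainder 9
⌊26/9⌋ = 2, remainder 8
⌊9/8⌋ = 1, remainder 1
⌊8/1⌋ = 8, remainder 0

[-4; 2, 1, 8]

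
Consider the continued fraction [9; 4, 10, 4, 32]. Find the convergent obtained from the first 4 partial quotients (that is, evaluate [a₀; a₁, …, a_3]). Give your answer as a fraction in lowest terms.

Compute successive convergents:
a_0 = 9: 9/1
a_1 = 4: 37/4
a_2 = 10: 379/41
a_3 = 4: 1553/168

1553/168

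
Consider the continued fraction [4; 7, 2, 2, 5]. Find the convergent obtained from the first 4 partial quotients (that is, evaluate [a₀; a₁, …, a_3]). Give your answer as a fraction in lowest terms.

Compute successive convergents:
a_0 = 4: 4/1
a_1 = 7: 29/7
a_2 = 2: 62/15
a_3 = 2: 153/37

153/37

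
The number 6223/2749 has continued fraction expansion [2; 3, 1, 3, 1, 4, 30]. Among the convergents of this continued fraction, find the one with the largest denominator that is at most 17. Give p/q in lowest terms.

a_0 = 2: 2/1  (≤ bound)
a_1 = 3: 7/3  (≤ bound)
a_2 = 1: 9/4  (≤ bound)
a_3 = 3: 34/15  (≤ bound)
a_4 = 1: 43/19  (> 17, stop)

34/15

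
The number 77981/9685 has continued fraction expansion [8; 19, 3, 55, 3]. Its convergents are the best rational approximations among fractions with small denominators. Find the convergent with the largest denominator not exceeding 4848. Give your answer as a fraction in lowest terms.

25838/3209

List convergents until the denominator exceeds the bound:
a_0 = 8: 8/1  (≤ bound)
a_1 = 19: 153/19  (≤ bound)
a_2 = 3: 467/58  (≤ bound)
a_3 = 55: 25838/3209  (≤ bound)
a_4 = 3: 77981/9685  (> 4848, stop)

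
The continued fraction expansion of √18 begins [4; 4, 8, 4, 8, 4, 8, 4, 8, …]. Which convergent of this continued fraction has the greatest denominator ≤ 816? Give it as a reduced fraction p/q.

List convergents until the denominator exceeds the bound:
a_0 = 4: 4/1  (≤ bound)
a_1 = 4: 17/4  (≤ bound)
a_2 = 8: 140/33  (≤ bound)
a_3 = 4: 577/136  (≤ bound)
a_4 = 8: 4756/1121  (> 816, stop)

577/136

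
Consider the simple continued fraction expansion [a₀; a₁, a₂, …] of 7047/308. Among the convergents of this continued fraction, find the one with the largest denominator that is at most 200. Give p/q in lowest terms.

572/25

a_0 = 22: 22/1  (≤ bound)
a_1 = 1: 23/1  (≤ bound)
a_2 = 7: 183/8  (≤ bound)
a_3 = 3: 572/25  (≤ bound)
a_4 = 12: 7047/308  (> 200, stop)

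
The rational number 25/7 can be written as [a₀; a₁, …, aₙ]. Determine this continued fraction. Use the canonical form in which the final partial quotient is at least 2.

[3; 1, 1, 3]

⌊25/7⌋ = 3, remainder 4
⌊7/4⌋ = 1, remainder 3
⌊4/3⌋ = 1, remainder 1
⌊3/1⌋ = 3, remainder 0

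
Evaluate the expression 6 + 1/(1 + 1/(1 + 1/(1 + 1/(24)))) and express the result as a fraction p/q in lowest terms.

493/74

a_0 = 6: 6/1
a_1 = 1: 7/1
a_2 = 1: 13/2
a_3 = 1: 20/3
a_4 = 24: 493/74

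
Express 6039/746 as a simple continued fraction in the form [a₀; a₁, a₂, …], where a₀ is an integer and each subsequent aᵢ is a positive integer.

[8; 10, 1, 1, 35]

Run the Euclidean algorithm, recording each quotient:
6039 ÷ 746 → quotient 8, remainder 71
746 ÷ 71 → quotient 10, remainder 36
71 ÷ 36 → quotient 1, remainder 35
36 ÷ 35 → quotient 1, remainder 1
35 ÷ 1 → quotient 35, remainder 0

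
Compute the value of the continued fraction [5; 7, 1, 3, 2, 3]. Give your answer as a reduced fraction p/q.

1236/241

Compute successive convergents:
a_0 = 5: 5/1
a_1 = 7: 36/7
a_2 = 1: 41/8
a_3 = 3: 159/31
a_4 = 2: 359/70
a_5 = 3: 1236/241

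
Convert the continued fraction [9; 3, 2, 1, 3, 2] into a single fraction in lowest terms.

781/84

Use the convergent recurrence hₖ = aₖ·hₖ₋₁ + hₖ₋₂ (and likewise for the denominators kₖ):
a_0 = 9: 9/1
a_1 = 3: 28/3
a_2 = 2: 65/7
a_3 = 1: 93/10
a_4 = 3: 344/37
a_5 = 2: 781/84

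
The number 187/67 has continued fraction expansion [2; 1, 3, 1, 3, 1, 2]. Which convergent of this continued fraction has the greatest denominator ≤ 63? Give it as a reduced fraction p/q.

67/24

a_0 = 2: 2/1  (≤ bound)
a_1 = 1: 3/1  (≤ bound)
a_2 = 3: 11/4  (≤ bound)
a_3 = 1: 14/5  (≤ bound)
a_4 = 3: 53/19  (≤ bound)
a_5 = 1: 67/24  (≤ bound)
a_6 = 2: 187/67  (> 63, stop)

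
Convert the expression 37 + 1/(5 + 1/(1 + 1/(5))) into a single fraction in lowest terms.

1301/35

a_0 = 37: 37/1
a_1 = 5: 186/5
a_2 = 1: 223/6
a_3 = 5: 1301/35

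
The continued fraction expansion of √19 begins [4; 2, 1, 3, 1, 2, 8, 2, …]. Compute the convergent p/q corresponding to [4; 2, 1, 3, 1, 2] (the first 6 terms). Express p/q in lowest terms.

170/39

Collapse the nested fraction from the inside out:
Start with 2.
1 + 1/(2/1) = 1 + 1/2 = 3/2
3 + 1/(3/2) = 3 + 2/3 = 11/3
1 + 1/(11/3) = 1 + 3/11 = 14/11
2 + 1/(14/11) = 2 + 11/14 = 39/14
4 + 1/(39/14) = 4 + 14/39 = 170/39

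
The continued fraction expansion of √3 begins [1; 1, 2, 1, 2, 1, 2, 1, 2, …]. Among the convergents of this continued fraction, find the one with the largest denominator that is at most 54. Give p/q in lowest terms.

71/41

a_0 = 1: 1/1  (≤ bound)
a_1 = 1: 2/1  (≤ bound)
a_2 = 2: 5/3  (≤ bound)
a_3 = 1: 7/4  (≤ bound)
a_4 = 2: 19/11  (≤ bound)
a_5 = 1: 26/15  (≤ bound)
a_6 = 2: 71/41  (≤ bound)
a_7 = 1: 97/56  (> 54, stop)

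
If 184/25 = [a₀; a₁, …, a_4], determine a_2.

Run the Euclidean algorithm, recording each quotient:
⌊184/25⌋ = 7, remainder 9
⌊25/9⌋ = 2, remainder 7
⌊9/7⌋ = 1, remainder 2

1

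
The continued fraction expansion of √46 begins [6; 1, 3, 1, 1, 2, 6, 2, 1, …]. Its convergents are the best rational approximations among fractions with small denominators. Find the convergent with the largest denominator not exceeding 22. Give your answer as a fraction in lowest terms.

List convergents until the denominator exceeds the bound:
a_0 = 6: 6/1  (≤ bound)
a_1 = 1: 7/1  (≤ bound)
a_2 = 3: 27/4  (≤ bound)
a_3 = 1: 34/5  (≤ bound)
a_4 = 1: 61/9  (≤ bound)
a_5 = 2: 156/23  (> 22, stop)

61/9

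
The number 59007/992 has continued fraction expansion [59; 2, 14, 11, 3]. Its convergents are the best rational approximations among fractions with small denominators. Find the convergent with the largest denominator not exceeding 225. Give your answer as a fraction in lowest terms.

1725/29

List convergents until the denominator exceeds the bound:
a_0 = 59: 59/1  (≤ bound)
a_1 = 2: 119/2  (≤ bound)
a_2 = 14: 1725/29  (≤ bound)
a_3 = 11: 19094/321  (> 225, stop)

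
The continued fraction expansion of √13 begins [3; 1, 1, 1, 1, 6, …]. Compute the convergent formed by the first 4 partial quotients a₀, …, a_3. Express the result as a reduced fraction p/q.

Collapse the nested fraction from the inside out:
Start with 1.
1 + 1/(1/1) = 1 + 1/1 = 2/1
1 + 1/(2/1) = 1 + 1/2 = 3/2
3 + 1/(3/2) = 3 + 2/3 = 11/3

11/3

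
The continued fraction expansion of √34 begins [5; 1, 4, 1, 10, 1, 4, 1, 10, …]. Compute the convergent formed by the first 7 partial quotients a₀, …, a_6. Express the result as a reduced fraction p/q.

2035/349

a_0 = 5: 5/1
a_1 = 1: 6/1
a_2 = 4: 29/5
a_3 = 1: 35/6
a_4 = 10: 379/65
a_5 = 1: 414/71
a_6 = 4: 2035/349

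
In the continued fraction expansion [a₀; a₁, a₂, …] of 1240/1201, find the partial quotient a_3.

Repeatedly divide and take the remainder:
⌊1240/1201⌋ = 1, remainder 39
⌊1201/39⌋ = 30, remainder 31
⌊39/31⌋ = 1, remainder 8
⌊31/8⌋ = 3, remainder 7

3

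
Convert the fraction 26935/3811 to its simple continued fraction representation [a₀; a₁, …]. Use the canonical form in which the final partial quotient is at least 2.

[7; 14, 1, 3, 2, 1, 2, 7]

Repeatedly divide and take the remainder:
⌊26935/3811⌋ = 7, remainder 258
⌊3811/258⌋ = 14, remainder 199
⌊258/199⌋ = 1, remainder 59
⌊199/59⌋ = 3, remainder 22
⌊59/22⌋ = 2, remainder 15
⌊22/15⌋ = 1, remainder 7
⌊15/7⌋ = 2, remainder 1
⌊7/1⌋ = 7, remainder 0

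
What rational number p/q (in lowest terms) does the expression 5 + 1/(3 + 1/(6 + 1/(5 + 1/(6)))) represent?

3227/607

a_0 = 5: 5/1
a_1 = 3: 16/3
a_2 = 6: 101/19
a_3 = 5: 521/98
a_4 = 6: 3227/607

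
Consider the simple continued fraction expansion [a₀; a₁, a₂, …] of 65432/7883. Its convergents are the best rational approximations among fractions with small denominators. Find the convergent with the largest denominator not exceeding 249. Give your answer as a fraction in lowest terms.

List convergents until the denominator exceeds the bound:
a_0 = 8: 8/1  (≤ bound)
a_1 = 3: 25/3  (≤ bound)
a_2 = 3: 83/10  (≤ bound)
a_3 = 25: 2100/253  (> 249, stop)

83/10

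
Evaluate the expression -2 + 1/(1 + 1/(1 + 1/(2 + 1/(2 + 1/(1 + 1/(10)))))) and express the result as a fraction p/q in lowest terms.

-257/182

Start with 10.
1 + 1/(10/1) = 1 + 1/10 = 11/10
2 + 1/(11/10) = 2 + 10/11 = 32/11
2 + 1/(32/11) = 2 + 11/32 = 75/32
1 + 1/(75/32) = 1 + 32/75 = 107/75
1 + 1/(107/75) = 1 + 75/107 = 182/107
-2 + 1/(182/107) = -2 + 107/182 = -257/182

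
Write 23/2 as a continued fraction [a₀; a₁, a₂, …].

Run the Euclidean algorithm, recording each quotient:
⌊23/2⌋ = 11, remainder 1
⌊2/1⌋ = 2, remainder 0

[11; 2]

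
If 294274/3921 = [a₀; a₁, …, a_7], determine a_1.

19

294274 ÷ 3921 → quotient 75, remainder 199
3921 ÷ 199 → quotient 19, remainder 140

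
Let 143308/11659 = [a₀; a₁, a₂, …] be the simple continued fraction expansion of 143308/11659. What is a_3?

143308 ÷ 11659 → quotient 12, remainder 3400
11659 ÷ 3400 → quotient 3, remainder 1459
3400 ÷ 1459 → quotient 2, remainder 482
1459 ÷ 482 → quotient 3, remainder 13

3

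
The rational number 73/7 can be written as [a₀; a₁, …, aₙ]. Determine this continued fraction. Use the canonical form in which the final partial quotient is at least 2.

[10; 2, 3]

73 ÷ 7 → quotient 10, remainder 3
7 ÷ 3 → quotient 2, remainder 1
3 ÷ 1 → quotient 3, remainder 0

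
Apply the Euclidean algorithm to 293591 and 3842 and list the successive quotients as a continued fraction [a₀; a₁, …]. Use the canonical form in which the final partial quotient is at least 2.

[76; 2, 2, 2, 14, 7, 3]

⌊293591/3842⌋ = 76, remainder 1599
⌊3842/1599⌋ = 2, remainder 644
⌊1599/644⌋ = 2, remainder 311
⌊644/311⌋ = 2, remainder 22
⌊311/22⌋ = 14, remainder 3
⌊22/3⌋ = 7, remainder 1
⌊3/1⌋ = 3, remainder 0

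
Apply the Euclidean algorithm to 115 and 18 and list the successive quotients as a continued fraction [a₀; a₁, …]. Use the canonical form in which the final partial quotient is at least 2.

[6; 2, 1, 1, 3]

Apply division with remainder until the remainder is 0:
115 ÷ 18 → quotient 6, remainder 7
18 ÷ 7 → quotient 2, remainder 4
7 ÷ 4 → quotient 1, remainder 3
4 ÷ 3 → quotient 1, remainder 1
3 ÷ 1 → quotient 3, remainder 0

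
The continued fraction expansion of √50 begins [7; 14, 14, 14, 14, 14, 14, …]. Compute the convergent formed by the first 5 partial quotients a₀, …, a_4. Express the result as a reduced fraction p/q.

a_0 = 7: 7/1
a_1 = 14: 99/14
a_2 = 14: 1393/197
a_3 = 14: 19601/2772
a_4 = 14: 275807/39005

275807/39005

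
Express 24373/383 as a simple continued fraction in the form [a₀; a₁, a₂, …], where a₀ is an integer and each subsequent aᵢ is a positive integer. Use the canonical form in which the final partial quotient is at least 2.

[63; 1, 1, 1, 3, 11, 3]

24373 ÷ 383 → quotient 63, remainder 244
383 ÷ 244 → quotient 1, remainder 139
244 ÷ 139 → quotient 1, remainder 105
139 ÷ 105 → quotient 1, remainder 34
105 ÷ 34 → quotient 3, remainder 3
34 ÷ 3 → quotient 11, remainder 1
3 ÷ 1 → quotient 3, remainder 0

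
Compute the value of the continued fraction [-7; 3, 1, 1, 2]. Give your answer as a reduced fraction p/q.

Build up convergents one term at a time:
a_0 = -7: -7/1
a_1 = 3: -20/3
a_2 = 1: -27/4
a_3 = 1: -47/7
a_4 = 2: -121/18

-121/18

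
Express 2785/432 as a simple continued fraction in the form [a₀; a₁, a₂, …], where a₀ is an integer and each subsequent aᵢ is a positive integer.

[6; 2, 4, 5, 9]

Apply division with remainder until the remainder is 0:
2785 ÷ 432 → quotient 6, remainder 193
432 ÷ 193 → quotient 2, remainder 46
193 ÷ 46 → quotient 4, remainder 9
46 ÷ 9 → quotient 5, remainder 1
9 ÷ 1 → quotient 9, remainder 0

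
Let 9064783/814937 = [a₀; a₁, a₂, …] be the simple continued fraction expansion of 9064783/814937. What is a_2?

9

9064783 = 11·814937 + 100476, so a_0 = 11
814937 = 8·100476 + 11129, so a_1 = 8
100476 = 9·11129 + 315, so a_2 = 9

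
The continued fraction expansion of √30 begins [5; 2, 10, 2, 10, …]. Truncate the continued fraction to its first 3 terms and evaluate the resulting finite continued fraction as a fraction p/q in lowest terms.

Starting at the tail and folding back:
Start with 10.
2 + 1/(10/1) = 2 + 1/10 = 21/10
5 + 1/(21/10) = 5 + 10/21 = 115/21

115/21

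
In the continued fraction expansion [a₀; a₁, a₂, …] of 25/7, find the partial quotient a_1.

Apply division with remainder until the remainder is 0:
25 ÷ 7 → quotient 3, remainder 4
7 ÷ 4 → quotient 1, remainder 3

1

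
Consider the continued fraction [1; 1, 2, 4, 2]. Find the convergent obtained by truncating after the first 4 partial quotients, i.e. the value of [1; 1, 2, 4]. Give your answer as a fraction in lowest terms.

22/13

Build up convergents one term at a time:
a_0 = 1: 1/1
a_1 = 1: 2/1
a_2 = 2: 5/3
a_3 = 4: 22/13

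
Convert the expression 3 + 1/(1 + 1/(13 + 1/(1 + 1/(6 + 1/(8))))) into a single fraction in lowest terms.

3331/847

Compute successive convergents:
a_0 = 3: 3/1
a_1 = 1: 4/1
a_2 = 13: 55/14
a_3 = 1: 59/15
a_4 = 6: 409/104
a_5 = 8: 3331/847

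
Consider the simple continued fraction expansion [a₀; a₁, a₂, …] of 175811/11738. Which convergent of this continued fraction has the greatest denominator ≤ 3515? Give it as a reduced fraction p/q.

a_0 = 14: 14/1  (≤ bound)
a_1 = 1: 15/1  (≤ bound)
a_2 = 44: 674/45  (≤ bound)
a_3 = 3: 2037/136  (≤ bound)
a_4 = 8: 16970/1133  (≤ bound)
a_5 = 3: 52947/3535  (> 3515, stop)

16970/1133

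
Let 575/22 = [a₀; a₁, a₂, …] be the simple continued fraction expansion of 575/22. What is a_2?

3

Repeatedly divide and take the remainder:
⌊575/22⌋ = 26, remainder 3
⌊22/3⌋ = 7, remainder 1
⌊3/1⌋ = 3, remainder 0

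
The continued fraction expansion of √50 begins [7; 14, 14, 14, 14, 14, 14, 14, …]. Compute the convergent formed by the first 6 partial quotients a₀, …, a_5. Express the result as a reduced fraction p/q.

3880899/548842

a_0 = 7: 7/1
a_1 = 14: 99/14
a_2 = 14: 1393/197
a_3 = 14: 19601/2772
a_4 = 14: 275807/39005
a_5 = 14: 3880899/548842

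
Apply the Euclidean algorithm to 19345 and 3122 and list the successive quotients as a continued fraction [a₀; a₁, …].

Apply division with remainder until the remainder is 0:
⌊19345/3122⌋ = 6, remainder 613
⌊3122/613⌋ = 5, remainder 57
⌊613/57⌋ = 10, remainder 43
⌊57/43⌋ = 1, remainder 14
⌊43/14⌋ = 3, remainder 1
⌊14/1⌋ = 14, remainder 0

[6; 5, 10, 1, 3, 14]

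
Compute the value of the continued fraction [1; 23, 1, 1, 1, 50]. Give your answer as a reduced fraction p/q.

Start with 50.
1 + 1/(50/1) = 1 + 1/50 = 51/50
1 + 1/(51/50) = 1 + 50/51 = 101/51
1 + 1/(101/51) = 1 + 51/101 = 152/101
23 + 1/(152/101) = 23 + 101/152 = 3597/152
1 + 1/(3597/152) = 1 + 152/3597 = 3749/3597

3749/3597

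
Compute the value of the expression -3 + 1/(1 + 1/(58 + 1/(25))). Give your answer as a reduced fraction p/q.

-2977/1476

Collapse the nested fraction from the inside out:
Start with 25.
58 + 1/(25/1) = 58 + 1/25 = 1451/25
1 + 1/(1451/25) = 1 + 25/1451 = 1476/1451
-3 + 1/(1476/1451) = -3 + 1451/1476 = -2977/1476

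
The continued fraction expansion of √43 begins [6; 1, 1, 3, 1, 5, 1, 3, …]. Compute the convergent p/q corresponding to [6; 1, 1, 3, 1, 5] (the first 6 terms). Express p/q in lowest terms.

Start with 5.
1 + 1/(5/1) = 1 + 1/5 = 6/5
3 + 1/(6/5) = 3 + 5/6 = 23/6
1 + 1/(23/6) = 1 + 6/23 = 29/23
1 + 1/(29/23) = 1 + 23/29 = 52/29
6 + 1/(52/29) = 6 + 29/52 = 341/52

341/52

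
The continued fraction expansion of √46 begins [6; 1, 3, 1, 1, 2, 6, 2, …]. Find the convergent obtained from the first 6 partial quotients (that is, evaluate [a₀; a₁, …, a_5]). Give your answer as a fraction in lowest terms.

156/23

Start with 2.
1 + 1/(2/1) = 1 + 1/2 = 3/2
1 + 1/(3/2) = 1 + 2/3 = 5/3
3 + 1/(5/3) = 3 + 3/5 = 18/5
1 + 1/(18/5) = 1 + 5/18 = 23/18
6 + 1/(23/18) = 6 + 18/23 = 156/23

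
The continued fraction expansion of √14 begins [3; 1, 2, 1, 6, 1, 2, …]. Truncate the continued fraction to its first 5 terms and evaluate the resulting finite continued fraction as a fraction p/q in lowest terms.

101/27

Build up convergents one term at a time:
a_0 = 3: 3/1
a_1 = 1: 4/1
a_2 = 2: 11/3
a_3 = 1: 15/4
a_4 = 6: 101/27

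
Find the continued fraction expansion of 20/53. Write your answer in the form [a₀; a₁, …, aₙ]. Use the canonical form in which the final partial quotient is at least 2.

[0; 2, 1, 1, 1, 6]

Run the Euclidean algorithm, recording each quotient:
20 ÷ 53 → quotient 0, remainder 20
53 ÷ 20 → quotient 2, remainder 13
20 ÷ 13 → quotient 1, remainder 7
13 ÷ 7 → quotient 1, remainder 6
7 ÷ 6 → quotient 1, remainder 1
6 ÷ 1 → quotient 6, remainder 0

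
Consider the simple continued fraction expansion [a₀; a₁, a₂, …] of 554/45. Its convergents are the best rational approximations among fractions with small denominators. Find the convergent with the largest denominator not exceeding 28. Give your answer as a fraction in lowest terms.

List convergents until the denominator exceeds the bound:
a_0 = 12: 12/1  (≤ bound)
a_1 = 3: 37/3  (≤ bound)
a_2 = 4: 160/13  (≤ bound)
a_3 = 1: 197/16  (≤ bound)
a_4 = 2: 554/45  (> 28, stop)

197/16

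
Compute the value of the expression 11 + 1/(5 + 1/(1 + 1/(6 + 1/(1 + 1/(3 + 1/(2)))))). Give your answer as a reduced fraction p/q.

4591/411

a_0 = 11: 11/1
a_1 = 5: 56/5
a_2 = 1: 67/6
a_3 = 6: 458/41
a_4 = 1: 525/47
a_5 = 3: 2033/182
a_6 = 2: 4591/411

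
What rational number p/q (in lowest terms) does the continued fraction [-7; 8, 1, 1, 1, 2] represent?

-475/69

a_0 = -7: -7/1
a_1 = 8: -55/8
a_2 = 1: -62/9
a_3 = 1: -117/17
a_4 = 1: -179/26
a_5 = 2: -475/69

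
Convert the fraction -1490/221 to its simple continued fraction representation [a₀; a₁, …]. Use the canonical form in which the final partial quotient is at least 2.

[-7; 3, 1, 7, 7]

Repeatedly divide and take the remainder:
-1490 ÷ 221 → quotient -7, remainder 57
221 ÷ 57 → quotient 3, remainder 50
57 ÷ 50 → quotient 1, remainder 7
50 ÷ 7 → quotient 7, remainder 1
7 ÷ 1 → quotient 7, remainder 0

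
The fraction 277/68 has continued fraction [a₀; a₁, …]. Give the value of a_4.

Repeatedly divide and take the remainder:
277 = 4·68 + 5, so a_0 = 4
68 = 13·5 + 3, so a_1 = 13
5 = 1·3 + 2, so a_2 = 1
3 = 1·2 + 1, so a_3 = 1
2 = 2·1 + 0, so a_4 = 2

2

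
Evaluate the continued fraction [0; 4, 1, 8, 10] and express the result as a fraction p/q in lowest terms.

Starting at the tail and folding back:
Start with 10.
8 + 1/(10/1) = 8 + 1/10 = 81/10
1 + 1/(81/10) = 1 + 10/81 = 91/81
4 + 1/(91/81) = 4 + 81/91 = 445/91
0 + 1/(445/91) = 0 + 91/445 = 91/445

91/445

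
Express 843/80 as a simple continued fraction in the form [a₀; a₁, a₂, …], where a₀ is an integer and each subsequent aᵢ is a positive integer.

Run the Euclidean algorithm, recording each quotient:
843 = 10·80 + 43, so a_0 = 10
80 = 1·43 + 37, so a_1 = 1
43 = 1·37 + 6, so a_2 = 1
37 = 6·6 + 1, so a_3 = 6
6 = 6·1 + 0, so a_4 = 6

[10; 1, 1, 6, 6]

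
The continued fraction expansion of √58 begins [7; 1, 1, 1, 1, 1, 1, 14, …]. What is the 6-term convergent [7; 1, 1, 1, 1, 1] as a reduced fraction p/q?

61/8

Build up convergents one term at a time:
a_0 = 7: 7/1
a_1 = 1: 8/1
a_2 = 1: 15/2
a_3 = 1: 23/3
a_4 = 1: 38/5
a_5 = 1: 61/8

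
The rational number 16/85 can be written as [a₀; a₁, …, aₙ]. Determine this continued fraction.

[0; 5, 3, 5]

Repeatedly divide and take the remainder:
16 ÷ 85 → quotient 0, remainder 16
85 ÷ 16 → quotient 5, remainder 5
16 ÷ 5 → quotient 3, remainder 1
5 ÷ 1 → quotient 5, remainder 0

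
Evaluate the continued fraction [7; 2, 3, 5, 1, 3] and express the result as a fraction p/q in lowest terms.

1256/169

a_0 = 7: 7/1
a_1 = 2: 15/2
a_2 = 3: 52/7
a_3 = 5: 275/37
a_4 = 1: 327/44
a_5 = 3: 1256/169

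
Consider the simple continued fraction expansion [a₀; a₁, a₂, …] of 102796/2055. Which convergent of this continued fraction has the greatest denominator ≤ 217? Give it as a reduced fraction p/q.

a_0 = 50: 50/1  (≤ bound)
a_1 = 44: 2201/44  (≤ bound)
a_2 = 1: 2251/45  (≤ bound)
a_3 = 2: 6703/134  (≤ bound)
a_4 = 15: 102796/2055  (> 217, stop)

6703/134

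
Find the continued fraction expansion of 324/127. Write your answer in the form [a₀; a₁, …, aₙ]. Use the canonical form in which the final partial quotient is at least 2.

[2; 1, 1, 4, 2, 1, 1, 2]

324 ÷ 127 → quotient 2, remainder 70
127 ÷ 70 → quotient 1, remainder 57
70 ÷ 57 → quotient 1, remainder 13
57 ÷ 13 → quotient 4, remainder 5
13 ÷ 5 → quotient 2, remainder 3
5 ÷ 3 → quotient 1, remainder 2
3 ÷ 2 → quotient 1, remainder 1
2 ÷ 1 → quotient 2, remainder 0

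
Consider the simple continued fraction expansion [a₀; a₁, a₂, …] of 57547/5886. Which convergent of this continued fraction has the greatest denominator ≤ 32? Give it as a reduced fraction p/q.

a_0 = 9: 9/1  (≤ bound)
a_1 = 1: 10/1  (≤ bound)
a_2 = 3: 39/4  (≤ bound)
a_3 = 2: 88/9  (≤ bound)
a_4 = 14: 1271/130  (> 32, stop)

88/9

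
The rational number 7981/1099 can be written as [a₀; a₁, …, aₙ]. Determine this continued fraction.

[7; 3, 1, 4, 2, 3, 3, 2]

⌊7981/1099⌋ = 7, remainder 288
⌊1099/288⌋ = 3, remainder 235
⌊288/235⌋ = 1, remainder 53
⌊235/53⌋ = 4, remainder 23
⌊53/23⌋ = 2, remainder 7
⌊23/7⌋ = 3, remainder 2
⌊7/2⌋ = 3, remainder 1
⌊2/1⌋ = 2, remainder 0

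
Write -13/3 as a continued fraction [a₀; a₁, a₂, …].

[-5; 1, 2]

-13 = -5·3 + 2, so a_0 = -5
3 = 1·2 + 1, so a_1 = 1
2 = 2·1 + 0, so a_2 = 2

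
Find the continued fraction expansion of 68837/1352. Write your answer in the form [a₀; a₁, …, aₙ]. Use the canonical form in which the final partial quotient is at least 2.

[50; 1, 10, 1, 3, 9, 3]

68837 = 50·1352 + 1237, so a_0 = 50
1352 = 1·1237 + 115, so a_1 = 1
1237 = 10·115 + 87, so a_2 = 10
115 = 1·87 + 28, so a_3 = 1
87 = 3·28 + 3, so a_4 = 3
28 = 9·3 + 1, so a_5 = 9
3 = 3·1 + 0, so a_6 = 3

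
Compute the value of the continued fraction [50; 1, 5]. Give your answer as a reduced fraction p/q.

Collapse the nested fraction from the inside out:
Start with 5.
1 + 1/(5/1) = 1 + 1/5 = 6/5
50 + 1/(6/5) = 50 + 5/6 = 305/6

305/6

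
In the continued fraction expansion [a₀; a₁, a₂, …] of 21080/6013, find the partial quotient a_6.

21080 = 3·6013 + 3041, so a_0 = 3
6013 = 1·3041 + 2972, so a_1 = 1
3041 = 1·2972 + 69, so a_2 = 1
2972 = 43·69 + 5, so a_3 = 43
69 = 13·5 + 4, so a_4 = 13
5 = 1·4 + 1, so a_5 = 1
4 = 4·1 + 0, so a_6 = 4

4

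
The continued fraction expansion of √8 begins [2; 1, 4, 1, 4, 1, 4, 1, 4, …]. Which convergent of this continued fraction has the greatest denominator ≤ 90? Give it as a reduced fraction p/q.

List convergents until the denominator exceeds the bound:
a_0 = 2: 2/1  (≤ bound)
a_1 = 1: 3/1  (≤ bound)
a_2 = 4: 14/5  (≤ bound)
a_3 = 1: 17/6  (≤ bound)
a_4 = 4: 82/29  (≤ bound)
a_5 = 1: 99/35  (≤ bound)
a_6 = 4: 478/169  (> 90, stop)

99/35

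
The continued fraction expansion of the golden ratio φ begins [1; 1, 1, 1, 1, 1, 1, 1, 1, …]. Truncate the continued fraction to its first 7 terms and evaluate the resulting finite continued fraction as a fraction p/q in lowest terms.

Build up convergents one term at a time:
a_0 = 1: 1/1
a_1 = 1: 2/1
a_2 = 1: 3/2
a_3 = 1: 5/3
a_4 = 1: 8/5
a_5 = 1: 13/8
a_6 = 1: 21/13

21/13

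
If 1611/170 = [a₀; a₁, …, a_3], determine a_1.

Run the Euclidean algorithm, recording each quotient:
1611 ÷ 170 → quotient 9, remainder 81
170 ÷ 81 → quotient 2, remainder 8

2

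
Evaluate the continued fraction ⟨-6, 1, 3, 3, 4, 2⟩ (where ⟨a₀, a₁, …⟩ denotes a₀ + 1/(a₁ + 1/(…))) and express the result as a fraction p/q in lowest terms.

-654/125

a_0 = -6: -6/1
a_1 = 1: -5/1
a_2 = 3: -21/4
a_3 = 3: -68/13
a_4 = 4: -293/56
a_5 = 2: -654/125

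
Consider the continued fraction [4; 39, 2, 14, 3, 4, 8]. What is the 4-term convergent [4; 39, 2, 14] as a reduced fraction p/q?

Start with 14.
2 + 1/(14/1) = 2 + 1/14 = 29/14
39 + 1/(29/14) = 39 + 14/29 = 1145/29
4 + 1/(1145/29) = 4 + 29/1145 = 4609/1145

4609/1145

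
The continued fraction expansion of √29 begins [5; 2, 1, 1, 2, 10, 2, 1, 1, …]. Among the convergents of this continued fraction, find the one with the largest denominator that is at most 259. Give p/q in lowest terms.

a_0 = 5: 5/1  (≤ bound)
a_1 = 2: 11/2  (≤ bound)
a_2 = 1: 16/3  (≤ bound)
a_3 = 1: 27/5  (≤ bound)
a_4 = 2: 70/13  (≤ bound)
a_5 = 10: 727/135  (≤ bound)
a_6 = 2: 1524/283  (> 259, stop)

727/135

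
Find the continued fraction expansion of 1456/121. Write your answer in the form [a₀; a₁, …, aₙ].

[12; 30, 4]

⌊1456/121⌋ = 12, remainder 4
⌊121/4⌋ = 30, remainder 1
⌊4/1⌋ = 4, remainder 0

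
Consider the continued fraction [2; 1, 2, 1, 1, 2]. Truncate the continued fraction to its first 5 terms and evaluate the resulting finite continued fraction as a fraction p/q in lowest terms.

19/7

Start with 1.
1 + 1/(1/1) = 1 + 1/1 = 2/1
2 + 1/(2/1) = 2 + 1/2 = 5/2
1 + 1/(5/2) = 1 + 2/5 = 7/5
2 + 1/(7/5) = 2 + 5/7 = 19/7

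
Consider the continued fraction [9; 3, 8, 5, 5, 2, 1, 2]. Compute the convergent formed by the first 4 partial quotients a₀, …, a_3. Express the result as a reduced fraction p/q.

1193/128

Starting at the tail and folding back:
Start with 5.
8 + 1/(5/1) = 8 + 1/5 = 41/5
3 + 1/(41/5) = 3 + 5/41 = 128/41
9 + 1/(128/41) = 9 + 41/128 = 1193/128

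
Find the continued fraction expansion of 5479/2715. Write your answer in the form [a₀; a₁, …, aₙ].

[2; 55, 2, 2, 4, 2]

Run the Euclidean algorithm, recording each quotient:
⌊5479/2715⌋ = 2, remainder 49
⌊2715/49⌋ = 55, remainder 20
⌊49/20⌋ = 2, remainder 9
⌊20/9⌋ = 2, remainder 2
⌊9/2⌋ = 4, remainder 1
⌊2/1⌋ = 2, remainder 0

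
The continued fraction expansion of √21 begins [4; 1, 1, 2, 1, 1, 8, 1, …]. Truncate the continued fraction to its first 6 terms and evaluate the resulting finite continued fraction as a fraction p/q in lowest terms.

55/12

Compute successive convergents:
a_0 = 4: 4/1
a_1 = 1: 5/1
a_2 = 1: 9/2
a_3 = 2: 23/5
a_4 = 1: 32/7
a_5 = 1: 55/12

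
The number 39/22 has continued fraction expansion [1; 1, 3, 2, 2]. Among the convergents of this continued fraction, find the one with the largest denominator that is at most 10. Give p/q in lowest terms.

a_0 = 1: 1/1  (≤ bound)
a_1 = 1: 2/1  (≤ bound)
a_2 = 3: 7/4  (≤ bound)
a_3 = 2: 16/9  (≤ bound)
a_4 = 2: 39/22  (> 10, stop)

16/9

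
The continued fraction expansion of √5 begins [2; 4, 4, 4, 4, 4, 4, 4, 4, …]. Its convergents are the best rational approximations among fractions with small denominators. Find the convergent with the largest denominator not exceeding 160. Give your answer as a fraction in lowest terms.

a_0 = 2: 2/1  (≤ bound)
a_1 = 4: 9/4  (≤ bound)
a_2 = 4: 38/17  (≤ bound)
a_3 = 4: 161/72  (≤ bound)
a_4 = 4: 682/305  (> 160, stop)

161/72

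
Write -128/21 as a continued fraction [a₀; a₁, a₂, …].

[-7; 1, 9, 2]

-128 ÷ 21 → quotient -7, remainder 19
21 ÷ 19 → quotient 1, remainder 2
19 ÷ 2 → quotient 9, remainder 1
2 ÷ 1 → quotient 2, remainder 0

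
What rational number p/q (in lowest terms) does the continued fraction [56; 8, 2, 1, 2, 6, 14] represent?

339242/6045

a_0 = 56: 56/1
a_1 = 8: 449/8
a_2 = 2: 954/17
a_3 = 1: 1403/25
a_4 = 2: 3760/67
a_5 = 6: 23963/427
a_6 = 14: 339242/6045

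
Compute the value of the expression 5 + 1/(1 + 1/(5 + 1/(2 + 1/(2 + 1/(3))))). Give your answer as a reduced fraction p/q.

637/109

a_0 = 5: 5/1
a_1 = 1: 6/1
a_2 = 5: 35/6
a_3 = 2: 76/13
a_4 = 2: 187/32
a_5 = 3: 637/109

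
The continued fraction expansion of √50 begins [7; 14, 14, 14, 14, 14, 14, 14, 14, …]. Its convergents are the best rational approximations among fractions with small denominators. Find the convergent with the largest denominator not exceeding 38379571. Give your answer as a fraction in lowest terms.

54608393/7722793

a_0 = 7: 7/1  (≤ bound)
a_1 = 14: 99/14  (≤ bound)
a_2 = 14: 1393/197  (≤ bound)
a_3 = 14: 19601/2772  (≤ bound)
a_4 = 14: 275807/39005  (≤ bound)
a_5 = 14: 3880899/548842  (≤ bound)
a_6 = 14: 54608393/7722793  (≤ bound)
a_7 = 14: 768398401/108667944  (> 38379571, stop)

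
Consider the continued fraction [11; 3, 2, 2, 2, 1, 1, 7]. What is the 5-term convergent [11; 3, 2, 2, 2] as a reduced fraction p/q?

463/41

Start with 2.
2 + 1/(2/1) = 2 + 1/2 = 5/2
2 + 1/(5/2) = 2 + 2/5 = 12/5
3 + 1/(12/5) = 3 + 5/12 = 41/12
11 + 1/(41/12) = 11 + 12/41 = 463/41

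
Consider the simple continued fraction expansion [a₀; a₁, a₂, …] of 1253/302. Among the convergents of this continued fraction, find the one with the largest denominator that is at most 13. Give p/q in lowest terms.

29/7

List convergents until the denominator exceeds the bound:
a_0 = 4: 4/1  (≤ bound)
a_1 = 6: 25/6  (≤ bound)
a_2 = 1: 29/7  (≤ bound)
a_3 = 2: 83/20  (> 13, stop)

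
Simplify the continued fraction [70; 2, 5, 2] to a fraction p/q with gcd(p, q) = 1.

Start with 2.
5 + 1/(2/1) = 5 + 1/2 = 11/2
2 + 1/(11/2) = 2 + 2/11 = 24/11
70 + 1/(24/11) = 70 + 11/24 = 1691/24

1691/24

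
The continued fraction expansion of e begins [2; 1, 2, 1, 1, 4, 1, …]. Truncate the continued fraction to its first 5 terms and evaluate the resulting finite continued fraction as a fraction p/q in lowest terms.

19/7

a_0 = 2: 2/1
a_1 = 1: 3/1
a_2 = 2: 8/3
a_3 = 1: 11/4
a_4 = 1: 19/7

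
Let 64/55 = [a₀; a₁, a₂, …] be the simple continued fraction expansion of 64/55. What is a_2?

Run the Euclidean algorithm, recording each quotient:
64 = 1·55 + 9, so a_0 = 1
55 = 6·9 + 1, so a_1 = 6
9 = 9·1 + 0, so a_2 = 9

9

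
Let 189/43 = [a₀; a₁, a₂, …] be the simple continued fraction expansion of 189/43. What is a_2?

⌊189/43⌋ = 4, remainder 17
⌊43/17⌋ = 2, remainder 9
⌊17/9⌋ = 1, remainder 8

1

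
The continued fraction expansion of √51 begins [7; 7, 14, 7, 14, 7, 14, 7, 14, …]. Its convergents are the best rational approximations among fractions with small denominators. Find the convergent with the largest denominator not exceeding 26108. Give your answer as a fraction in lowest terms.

List convergents until the denominator exceeds the bound:
a_0 = 7: 7/1  (≤ bound)
a_1 = 7: 50/7  (≤ bound)
a_2 = 14: 707/99  (≤ bound)
a_3 = 7: 4999/700  (≤ bound)
a_4 = 14: 70693/9899  (≤ bound)
a_5 = 7: 499850/69993  (> 26108, stop)

70693/9899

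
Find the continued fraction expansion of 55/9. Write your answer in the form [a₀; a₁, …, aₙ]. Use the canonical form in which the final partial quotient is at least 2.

[6; 9]

Run the Euclidean algorithm, recording each quotient:
55 ÷ 9 → quotient 6, remainder 1
9 ÷ 1 → quotient 9, remainder 0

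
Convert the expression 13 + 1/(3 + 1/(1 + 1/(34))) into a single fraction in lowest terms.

1842/139

a_0 = 13: 13/1
a_1 = 3: 40/3
a_2 = 1: 53/4
a_3 = 34: 1842/139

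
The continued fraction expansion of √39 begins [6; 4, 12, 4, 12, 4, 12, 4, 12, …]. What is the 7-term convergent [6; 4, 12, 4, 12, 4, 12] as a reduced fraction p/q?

764394/122401

a_0 = 6: 6/1
a_1 = 4: 25/4
a_2 = 12: 306/49
a_3 = 4: 1249/200
a_4 = 12: 15294/2449
a_5 = 4: 62425/9996
a_6 = 12: 764394/122401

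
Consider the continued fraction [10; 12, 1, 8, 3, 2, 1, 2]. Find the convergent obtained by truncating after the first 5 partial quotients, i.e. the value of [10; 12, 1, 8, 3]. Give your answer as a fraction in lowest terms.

Use the convergent recurrence hₖ = aₖ·hₖ₋₁ + hₖ₋₂ (and likewise for the denominators kₖ):
a_0 = 10: 10/1
a_1 = 12: 121/12
a_2 = 1: 131/13
a_3 = 8: 1169/116
a_4 = 3: 3638/361

3638/361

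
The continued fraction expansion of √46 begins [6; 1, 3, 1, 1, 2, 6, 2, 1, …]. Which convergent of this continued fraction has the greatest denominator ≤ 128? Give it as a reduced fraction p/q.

156/23

List convergents until the denominator exceeds the bound:
a_0 = 6: 6/1  (≤ bound)
a_1 = 1: 7/1  (≤ bound)
a_2 = 3: 27/4  (≤ bound)
a_3 = 1: 34/5  (≤ bound)
a_4 = 1: 61/9  (≤ bound)
a_5 = 2: 156/23  (≤ bound)
a_6 = 6: 997/147  (> 128, stop)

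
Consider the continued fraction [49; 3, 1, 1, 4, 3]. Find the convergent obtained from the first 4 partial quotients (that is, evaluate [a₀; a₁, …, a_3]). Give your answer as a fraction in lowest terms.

345/7

Build up convergents one term at a time:
a_0 = 49: 49/1
a_1 = 3: 148/3
a_2 = 1: 197/4
a_3 = 1: 345/7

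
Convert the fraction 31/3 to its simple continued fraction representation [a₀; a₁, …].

[10; 3]

⌊31/3⌋ = 10, remainder 1
⌊3/1⌋ = 3, remainder 0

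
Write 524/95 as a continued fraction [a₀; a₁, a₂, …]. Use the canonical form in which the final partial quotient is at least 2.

[5; 1, 1, 15, 3]

⌊524/95⌋ = 5, remainder 49
⌊95/49⌋ = 1, remainder 46
⌊49/46⌋ = 1, remainder 3
⌊46/3⌋ = 15, remainder 1
⌊3/1⌋ = 3, remainder 0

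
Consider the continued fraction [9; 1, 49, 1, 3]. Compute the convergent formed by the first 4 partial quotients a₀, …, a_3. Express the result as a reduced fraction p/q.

Collapse the nested fraction from the inside out:
Start with 1.
49 + 1/(1/1) = 49 + 1/1 = 50/1
1 + 1/(50/1) = 1 + 1/50 = 51/50
9 + 1/(51/50) = 9 + 50/51 = 509/51

509/51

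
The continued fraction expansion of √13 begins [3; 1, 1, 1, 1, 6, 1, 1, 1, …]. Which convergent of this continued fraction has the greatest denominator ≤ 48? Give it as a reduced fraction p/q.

a_0 = 3: 3/1  (≤ bound)
a_1 = 1: 4/1  (≤ bound)
a_2 = 1: 7/2  (≤ bound)
a_3 = 1: 11/3  (≤ bound)
a_4 = 1: 18/5  (≤ bound)
a_5 = 6: 119/33  (≤ bound)
a_6 = 1: 137/38  (≤ bound)
a_7 = 1: 256/71  (> 48, stop)

137/38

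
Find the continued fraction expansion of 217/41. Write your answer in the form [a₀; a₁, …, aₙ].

[5; 3, 2, 2, 2]

⌊217/41⌋ = 5, remainder 12
⌊41/12⌋ = 3, remainder 5
⌊12/5⌋ = 2, remainder 2
⌊5/2⌋ = 2, remainder 1
⌊2/1⌋ = 2, remainder 0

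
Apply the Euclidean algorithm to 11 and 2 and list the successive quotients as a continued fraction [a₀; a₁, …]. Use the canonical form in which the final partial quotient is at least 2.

[5; 2]

Apply division with remainder until the remainder is 0:
⌊11/2⌋ = 5, remainder 1
⌊2/1⌋ = 2, remainder 0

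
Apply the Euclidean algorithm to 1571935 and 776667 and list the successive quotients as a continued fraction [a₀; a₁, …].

[2; 41, 1, 3, 15, 5, 60]

Apply division with remainder until the remainder is 0:
1571935 = 2·776667 + 18601, so a_0 = 2
776667 = 41·18601 + 14026, so a_1 = 41
18601 = 1·14026 + 4575, so a_2 = 1
14026 = 3·4575 + 301, so a_3 = 3
4575 = 15·301 + 60, so a_4 = 15
301 = 5·60 + 1, so a_5 = 5
60 = 60·1 + 0, so a_6 = 60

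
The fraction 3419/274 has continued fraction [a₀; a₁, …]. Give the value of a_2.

10

Repeatedly divide and take the remainder:
3419 = 12·274 + 131, so a_0 = 12
274 = 2·131 + 12, so a_1 = 2
131 = 10·12 + 11, so a_2 = 10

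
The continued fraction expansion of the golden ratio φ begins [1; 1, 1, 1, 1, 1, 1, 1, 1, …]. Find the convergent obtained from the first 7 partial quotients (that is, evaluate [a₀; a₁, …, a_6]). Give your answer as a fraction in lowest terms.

21/13

Compute successive convergents:
a_0 = 1: 1/1
a_1 = 1: 2/1
a_2 = 1: 3/2
a_3 = 1: 5/3
a_4 = 1: 8/5
a_5 = 1: 13/8
a_6 = 1: 21/13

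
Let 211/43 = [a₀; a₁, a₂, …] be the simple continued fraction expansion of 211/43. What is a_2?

211 = 4·43 + 39, so a_0 = 4
43 = 1·39 + 4, so a_1 = 1
39 = 9·4 + 3, so a_2 = 9

9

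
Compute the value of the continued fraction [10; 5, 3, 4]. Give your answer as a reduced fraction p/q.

a_0 = 10: 10/1
a_1 = 5: 51/5
a_2 = 3: 163/16
a_3 = 4: 703/69

703/69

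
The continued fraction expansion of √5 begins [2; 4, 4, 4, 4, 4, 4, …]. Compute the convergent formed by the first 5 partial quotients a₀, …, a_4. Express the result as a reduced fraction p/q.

Start with 4.
4 + 1/(4/1) = 4 + 1/4 = 17/4
4 + 1/(17/4) = 4 + 4/17 = 72/17
4 + 1/(72/17) = 4 + 17/72 = 305/72
2 + 1/(305/72) = 2 + 72/305 = 682/305

682/305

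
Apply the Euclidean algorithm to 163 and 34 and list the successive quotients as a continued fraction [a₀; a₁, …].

Repeatedly divide and take the remainder:
163 ÷ 34 → quotient 4, remainder 27
34 ÷ 27 → quotient 1, remainder 7
27 ÷ 7 → quotient 3, remainder 6
7 ÷ 6 → quotient 1, remainder 1
6 ÷ 1 → quotient 6, remainder 0

[4; 1, 3, 1, 6]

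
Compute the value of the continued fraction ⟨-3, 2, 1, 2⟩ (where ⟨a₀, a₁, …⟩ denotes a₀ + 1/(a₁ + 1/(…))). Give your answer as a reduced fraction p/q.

-21/8

a_0 = -3: -3/1
a_1 = 2: -5/2
a_2 = 1: -8/3
a_3 = 2: -21/8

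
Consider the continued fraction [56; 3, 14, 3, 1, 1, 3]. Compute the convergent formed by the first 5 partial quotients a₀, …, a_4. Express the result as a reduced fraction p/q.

Collapse the nested fraction from the inside out:
Start with 1.
3 + 1/(1/1) = 3 + 1/1 = 4/1
14 + 1/(4/1) = 14 + 1/4 = 57/4
3 + 1/(57/4) = 3 + 4/57 = 175/57
56 + 1/(175/57) = 56 + 57/175 = 9857/175

9857/175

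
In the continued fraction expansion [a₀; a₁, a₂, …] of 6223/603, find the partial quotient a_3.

24

6223 = 10·603 + 193, so a_0 = 10
603 = 3·193 + 24, so a_1 = 3
193 = 8·24 + 1, so a_2 = 8
24 = 24·1 + 0, so a_3 = 24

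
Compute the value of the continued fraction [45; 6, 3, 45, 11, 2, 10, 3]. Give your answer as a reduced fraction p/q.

Start with 3.
10 + 1/(3/1) = 10 + 1/3 = 31/3
2 + 1/(31/3) = 2 + 3/31 = 65/31
11 + 1/(65/31) = 11 + 31/65 = 746/65
45 + 1/(746/65) = 45 + 65/746 = 33635/746
3 + 1/(33635/746) = 3 + 746/33635 = 101651/33635
6 + 1/(101651/33635) = 6 + 33635/101651 = 643541/101651
45 + 1/(643541/101651) = 45 + 101651/643541 = 29060996/643541

29060996/643541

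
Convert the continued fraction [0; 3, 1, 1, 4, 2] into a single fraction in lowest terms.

20/71

a_0 = 0: 0/1
a_1 = 3: 1/3
a_2 = 1: 1/4
a_3 = 1: 2/7
a_4 = 4: 9/32
a_5 = 2: 20/71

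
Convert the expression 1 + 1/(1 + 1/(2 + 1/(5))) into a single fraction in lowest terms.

Compute successive convergents:
a_0 = 1: 1/1
a_1 = 1: 2/1
a_2 = 2: 5/3
a_3 = 5: 27/16

27/16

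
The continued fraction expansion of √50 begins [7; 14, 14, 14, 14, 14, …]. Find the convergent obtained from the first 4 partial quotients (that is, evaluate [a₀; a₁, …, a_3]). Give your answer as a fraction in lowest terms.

19601/2772

Build up convergents one term at a time:
a_0 = 7: 7/1
a_1 = 14: 99/14
a_2 = 14: 1393/197
a_3 = 14: 19601/2772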